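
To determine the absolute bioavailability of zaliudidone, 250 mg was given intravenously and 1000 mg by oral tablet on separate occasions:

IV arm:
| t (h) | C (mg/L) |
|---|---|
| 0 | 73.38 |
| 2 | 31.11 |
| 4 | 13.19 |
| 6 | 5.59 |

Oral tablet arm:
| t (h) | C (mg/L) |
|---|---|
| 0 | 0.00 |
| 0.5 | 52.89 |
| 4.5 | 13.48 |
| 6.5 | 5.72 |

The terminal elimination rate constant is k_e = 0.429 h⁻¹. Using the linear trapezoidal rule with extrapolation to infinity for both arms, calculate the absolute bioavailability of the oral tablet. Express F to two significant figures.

F = 0.25

Trapezoidal AUC_0→6 (IV):
  [0→2]: (73.38+31.11)/2 × 2 = 104.49
  [2→4]: (31.11+13.19)/2 × 2 = 44.3
  [4→6]: (13.19+5.59)/2 × 2 = 18.78
  Sum = 167.57 mg/L·h
IV tail: 5.59/0.429 = 13.030; AUC_iv,0→∞ = 167.57 + 13.030 = 180.6 mg/L·h
Trapezoidal AUC_0→6.5 (oral tablet):
  [0→0.5]: (0.00+52.89)/2 × 0.5 = 13.2225
  [0.5→4.5]: (52.89+13.48)/2 × 4 = 132.74
  [4.5→6.5]: (13.48+5.72)/2 × 2 = 19.2
  Sum = 165.1625 mg/L·h
oral tablet tail: 5.72/0.429 = 13.333; AUC_ev,0→∞ = 165.1625 + 13.333 = 178.4955 mg/L·h
F = (AUC_ev/D_ev)/(AUC_iv/D_iv) = (178.4955/1000)/(180.6/250) = 0.1784955/0.7224 = 0.2471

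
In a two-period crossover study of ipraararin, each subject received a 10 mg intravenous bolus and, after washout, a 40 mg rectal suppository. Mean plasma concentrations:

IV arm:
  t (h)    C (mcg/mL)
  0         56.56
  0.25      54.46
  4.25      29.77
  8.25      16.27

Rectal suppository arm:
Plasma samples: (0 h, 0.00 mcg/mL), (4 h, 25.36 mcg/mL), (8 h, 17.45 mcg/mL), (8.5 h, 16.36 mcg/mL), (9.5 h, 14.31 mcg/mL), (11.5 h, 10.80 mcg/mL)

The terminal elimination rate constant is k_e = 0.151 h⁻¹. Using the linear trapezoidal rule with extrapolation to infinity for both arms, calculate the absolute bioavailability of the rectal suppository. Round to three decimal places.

F = 0.168

Trapezoidal AUC_0→8.25 (IV):
  [0→0.25]: (56.56+54.46)/2 × 0.25 = 13.8775
  [0.25→4.25]: (54.46+29.77)/2 × 4 = 168.46
  [4.25→8.25]: (29.77+16.27)/2 × 4 = 92.08
  Sum = 274.4175 mcg/mL·h
IV tail: 16.27/0.151 = 107.748; AUC_iv,0→∞ = 274.4175 + 107.748 = 382.1655 mcg/mL·h
Trapezoidal AUC_0→11.5 (rectal suppository):
  [0→4]: (0.00+25.36)/2 × 4 = 50.72
  [4→8]: (25.36+17.45)/2 × 4 = 85.62
  [8→8.5]: (17.45+16.36)/2 × 0.5 = 8.4525
  [8.5→9.5]: (16.36+14.31)/2 × 1 = 15.335
  [9.5→11.5]: (14.31+10.80)/2 × 2 = 25.11
  Sum = 185.2375 mcg/mL·h
rectal suppository tail: 10.80/0.151 = 71.523; AUC_ev,0→∞ = 185.2375 + 71.523 = 256.7605 mcg/mL·h
F = (AUC_ev/D_ev)/(AUC_iv/D_iv) = (256.7605/40)/(382.1655/10) = 6.4190125/38.21655 = 0.1680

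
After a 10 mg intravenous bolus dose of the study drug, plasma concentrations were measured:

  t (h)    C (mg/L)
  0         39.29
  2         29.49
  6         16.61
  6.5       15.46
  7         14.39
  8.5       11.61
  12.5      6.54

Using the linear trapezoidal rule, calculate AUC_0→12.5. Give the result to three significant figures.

AUC = 232 mg/L·h

Trapezoidal AUC_0→12.5:
  [0→2]: (39.29+29.49)/2 × 2 = 68.78
  [2→6]: (29.49+16.61)/2 × 4 = 92.2
  [6→6.5]: (16.61+15.46)/2 × 0.5 = 8.0175
  [6.5→7]: (15.46+14.39)/2 × 0.5 = 7.4625
  [7→8.5]: (14.39+11.61)/2 × 1.5 = 19.5
  [8.5→12.5]: (11.61+6.54)/2 × 4 = 36.3
  Sum = 232.26 mg/L·h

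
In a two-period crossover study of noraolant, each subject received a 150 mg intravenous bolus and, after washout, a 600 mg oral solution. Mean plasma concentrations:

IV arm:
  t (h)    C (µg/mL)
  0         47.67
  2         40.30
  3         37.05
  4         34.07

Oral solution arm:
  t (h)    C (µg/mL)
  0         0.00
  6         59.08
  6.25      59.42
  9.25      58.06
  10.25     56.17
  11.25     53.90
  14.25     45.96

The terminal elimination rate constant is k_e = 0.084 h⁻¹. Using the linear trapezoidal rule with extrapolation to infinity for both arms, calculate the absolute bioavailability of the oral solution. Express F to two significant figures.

Trapezoidal AUC_0→4 (IV):
  [0→2]: (47.67+40.30)/2 × 2 = 87.97
  [2→3]: (40.30+37.05)/2 × 1 = 38.675
  [3→4]: (37.05+34.07)/2 × 1 = 35.56
  Sum = 162.205 µg/mL·h
IV tail: 34.07/0.084 = 405.595; AUC_iv,0→∞ = 162.205 + 405.595 = 567.8 µg/mL·h
Trapezoidal AUC_0→14.25 (oral solution):
  [0→6]: (0.00+59.08)/2 × 6 = 177.24
  [6→6.25]: (59.08+59.42)/2 × 0.25 = 14.8125
  [6.25→9.25]: (59.42+58.06)/2 × 3 = 176.22
  [9.25→10.25]: (58.06+56.17)/2 × 1 = 57.115
  [10.25→11.25]: (56.17+53.90)/2 × 1 = 55.035
  [11.25→14.25]: (53.90+45.96)/2 × 3 = 149.79
  Sum = 630.2125 µg/mL·h
oral solution tail: 45.96/0.084 = 547.143; AUC_ev,0→∞ = 630.2125 + 547.143 = 1177.3555 µg/mL·h
F = (AUC_ev/D_ev)/(AUC_iv/D_iv) = (1177.3555/600)/(567.8/150) = 1.96226/3.78533 = 0.5184

F = 0.52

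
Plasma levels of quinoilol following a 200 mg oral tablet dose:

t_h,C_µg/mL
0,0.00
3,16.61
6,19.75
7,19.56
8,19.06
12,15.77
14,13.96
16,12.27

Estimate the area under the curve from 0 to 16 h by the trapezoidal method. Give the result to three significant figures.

AUC = 244 µg/mL·h

Trapezoidal AUC_0→16:
  [0→3]: (0.00+16.61)/2 × 3 = 24.915
  [3→6]: (16.61+19.75)/2 × 3 = 54.54
  [6→7]: (19.75+19.56)/2 × 1 = 19.655
  [7→8]: (19.56+19.06)/2 × 1 = 19.31
  [8→12]: (19.06+15.77)/2 × 4 = 69.66
  [12→14]: (15.77+13.96)/2 × 2 = 29.73
  [14→16]: (13.96+12.27)/2 × 2 = 26.23
  Sum = 244.04 µg/mL·h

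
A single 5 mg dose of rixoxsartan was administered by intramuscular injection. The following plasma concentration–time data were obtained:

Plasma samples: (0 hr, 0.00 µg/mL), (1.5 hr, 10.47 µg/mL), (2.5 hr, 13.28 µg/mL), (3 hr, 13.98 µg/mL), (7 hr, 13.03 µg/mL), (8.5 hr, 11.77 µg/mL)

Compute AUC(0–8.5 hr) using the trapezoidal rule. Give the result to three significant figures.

Trapezoidal AUC_0→8.5:
  [0→1.5]: (0.00+10.47)/2 × 1.5 = 7.8525
  [1.5→2.5]: (10.47+13.28)/2 × 1 = 11.875
  [2.5→3]: (13.28+13.98)/2 × 0.5 = 6.815
  [3→7]: (13.98+13.03)/2 × 4 = 54.02
  [7→8.5]: (13.03+11.77)/2 × 1.5 = 18.6
  Sum = 99.1625 µg/mL·hr

AUC = 99.2 µg/mL·hr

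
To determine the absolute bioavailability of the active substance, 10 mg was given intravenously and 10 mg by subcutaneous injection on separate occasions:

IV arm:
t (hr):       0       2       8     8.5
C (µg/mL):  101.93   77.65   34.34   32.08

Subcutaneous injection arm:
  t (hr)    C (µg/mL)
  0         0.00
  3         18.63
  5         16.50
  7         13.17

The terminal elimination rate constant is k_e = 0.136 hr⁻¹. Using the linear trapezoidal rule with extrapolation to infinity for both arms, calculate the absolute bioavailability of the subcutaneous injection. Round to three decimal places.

F = 0.247

Trapezoidal AUC_0→8.5 (IV):
  [0→2]: (101.93+77.65)/2 × 2 = 179.58
  [2→8]: (77.65+34.34)/2 × 6 = 335.97
  [8→8.5]: (34.34+32.08)/2 × 0.5 = 16.605
  Sum = 532.155 µg/mL·hr
IV tail: 32.08/0.136 = 235.882; AUC_iv,0→∞ = 532.155 + 235.882 = 768.037 µg/mL·hr
Trapezoidal AUC_0→7 (subcutaneous injection):
  [0→3]: (0.00+18.63)/2 × 3 = 27.945
  [3→5]: (18.63+16.50)/2 × 2 = 35.13
  [5→7]: (16.50+13.17)/2 × 2 = 29.67
  Sum = 92.745 µg/mL·hr
subcutaneous injection tail: 13.17/0.136 = 96.838; AUC_ev,0→∞ = 92.745 + 96.838 = 189.583 µg/mL·hr
F = (AUC_ev/D_ev)/(AUC_iv/D_iv) = (189.583/10)/(768.037/10) = 18.9583/76.8037 = 0.2468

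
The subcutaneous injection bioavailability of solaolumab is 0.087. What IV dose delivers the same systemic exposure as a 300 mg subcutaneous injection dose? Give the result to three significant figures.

D_iv = 26.1 mg

Systemic exposure from an extravascular dose = F × D_ev, so the equivalent IV dose is F × D_ev.
D_iv = F × D_ev = 0.087 × 300 = 26.1 mg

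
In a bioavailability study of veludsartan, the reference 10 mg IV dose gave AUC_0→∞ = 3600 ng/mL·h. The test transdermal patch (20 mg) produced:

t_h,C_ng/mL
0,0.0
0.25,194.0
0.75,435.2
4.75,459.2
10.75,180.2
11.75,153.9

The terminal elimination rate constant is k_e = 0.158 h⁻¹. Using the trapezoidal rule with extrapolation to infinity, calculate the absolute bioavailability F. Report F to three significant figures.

Trapezoidal AUC_0→11.75 (transdermal patch):
  [0→0.25]: (0.0+194.0)/2 × 0.25 = 24.25
  [0.25→0.75]: (194.0+435.2)/2 × 0.5 = 157.3
  [0.75→4.75]: (435.2+459.2)/2 × 4 = 1788.8
  [4.75→10.75]: (459.2+180.2)/2 × 6 = 1918.2
  [10.75→11.75]: (180.2+153.9)/2 × 1 = 167.05
  Sum = 4055.6 ng/mL·h
Tail: C_last/k_e = 153.9/0.158 = 974.051
AUC_0→∞ (transdermal patch) = 4055.6 + 974.051 = 5029.651 ng/mL·h
F = (AUC_ev/D_ev)/(AUC_iv/D_iv) = (5029.651/20)/(3600/10) = 251.48255/360 = 0.6986

F = 0.699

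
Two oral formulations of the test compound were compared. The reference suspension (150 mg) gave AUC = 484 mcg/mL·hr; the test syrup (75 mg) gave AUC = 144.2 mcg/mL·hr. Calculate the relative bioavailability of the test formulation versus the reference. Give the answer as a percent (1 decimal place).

F_rel = (AUC_test/D_test) / (AUC_ref/D_ref)
      = (144.2/75) / (484/150)
      = 1.92267 / 3.22667 = 0.5959 = 59.59%

F_rel = 59.6%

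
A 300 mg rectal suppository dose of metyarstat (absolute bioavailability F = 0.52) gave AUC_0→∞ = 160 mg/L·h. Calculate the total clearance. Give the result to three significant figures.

CL = F × Dose / AUC_0→∞
   = 0.52 × 300 / 160 = 0.975 L/h

CL = 0.975 L/h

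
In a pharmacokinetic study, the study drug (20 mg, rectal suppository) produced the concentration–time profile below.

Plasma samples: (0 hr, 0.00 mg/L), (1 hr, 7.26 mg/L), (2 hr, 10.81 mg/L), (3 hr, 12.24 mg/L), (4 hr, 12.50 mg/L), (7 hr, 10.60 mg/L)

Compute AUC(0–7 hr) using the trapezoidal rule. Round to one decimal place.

AUC = 71.2 mg/L·hr

Trapezoidal AUC_0→7:
  [0→1]: (0.00+7.26)/2 × 1 = 3.63
  [1→2]: (7.26+10.81)/2 × 1 = 9.035
  [2→3]: (10.81+12.24)/2 × 1 = 11.525
  [3→4]: (12.24+12.50)/2 × 1 = 12.37
  [4→7]: (12.50+10.60)/2 × 3 = 34.65
  Sum = 71.21 mg/L·hr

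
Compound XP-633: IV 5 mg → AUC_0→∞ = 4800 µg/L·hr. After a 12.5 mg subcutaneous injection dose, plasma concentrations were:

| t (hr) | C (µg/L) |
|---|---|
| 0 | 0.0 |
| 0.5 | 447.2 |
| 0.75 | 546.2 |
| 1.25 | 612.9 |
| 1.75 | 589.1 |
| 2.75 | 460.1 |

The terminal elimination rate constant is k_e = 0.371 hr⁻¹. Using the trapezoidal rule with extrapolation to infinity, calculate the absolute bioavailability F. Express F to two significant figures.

Trapezoidal AUC_0→2.75 (subcutaneous injection):
  [0→0.5]: (0.0+447.2)/2 × 0.5 = 111.8
  [0.5→0.75]: (447.2+546.2)/2 × 0.25 = 124.175
  [0.75→1.25]: (546.2+612.9)/2 × 0.5 = 289.775
  [1.25→1.75]: (612.9+589.1)/2 × 0.5 = 300.5
  [1.75→2.75]: (589.1+460.1)/2 × 1 = 524.6
  Sum = 1350.85 µg/L·hr
Tail: C_last/k_e = 460.1/0.371 = 1240.162
AUC_0→∞ (subcutaneous injection) = 1350.85 + 1240.162 = 2591.012 µg/L·hr
F = (AUC_ev/D_ev)/(AUC_iv/D_iv) = (2591.012/12.5)/(4800/5) = 207.28096/960 = 0.2159

F = 0.22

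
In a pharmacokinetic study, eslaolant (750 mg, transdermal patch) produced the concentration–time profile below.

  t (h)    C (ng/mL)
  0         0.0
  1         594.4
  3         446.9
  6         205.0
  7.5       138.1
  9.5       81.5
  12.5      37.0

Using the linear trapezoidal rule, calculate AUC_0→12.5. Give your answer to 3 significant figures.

Trapezoidal AUC_0→12.5:
  [0→1]: (0.0+594.4)/2 × 1 = 297.2
  [1→3]: (594.4+446.9)/2 × 2 = 1041.3
  [3→6]: (446.9+205.0)/2 × 3 = 977.85
  [6→7.5]: (205.0+138.1)/2 × 1.5 = 257.325
  [7.5→9.5]: (138.1+81.5)/2 × 2 = 219.6
  [9.5→12.5]: (81.5+37.0)/2 × 3 = 177.75
  Sum = 2971.025 ng/mL·h

AUC = 2970 ng/mL·h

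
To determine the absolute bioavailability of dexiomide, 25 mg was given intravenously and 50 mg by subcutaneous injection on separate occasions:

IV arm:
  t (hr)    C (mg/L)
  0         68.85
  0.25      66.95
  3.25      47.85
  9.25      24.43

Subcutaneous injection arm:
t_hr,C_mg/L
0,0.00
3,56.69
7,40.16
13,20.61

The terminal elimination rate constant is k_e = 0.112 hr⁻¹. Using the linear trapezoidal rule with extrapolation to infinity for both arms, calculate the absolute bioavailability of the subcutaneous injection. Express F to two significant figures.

Trapezoidal AUC_0→9.25 (IV):
  [0→0.25]: (68.85+66.95)/2 × 0.25 = 16.975
  [0.25→3.25]: (66.95+47.85)/2 × 3 = 172.2
  [3.25→9.25]: (47.85+24.43)/2 × 6 = 216.84
  Sum = 406.015 mg/L·hr
IV tail: 24.43/0.112 = 218.125; AUC_iv,0→∞ = 406.015 + 218.125 = 624.14 mg/L·hr
Trapezoidal AUC_0→13 (subcutaneous injection):
  [0→3]: (0.00+56.69)/2 × 3 = 85.035
  [3→7]: (56.69+40.16)/2 × 4 = 193.7
  [7→13]: (40.16+20.61)/2 × 6 = 182.31
  Sum = 461.045 mg/L·hr
subcutaneous injection tail: 20.61/0.112 = 184.018; AUC_ev,0→∞ = 461.045 + 184.018 = 645.063 mg/L·hr
F = (AUC_ev/D_ev)/(AUC_iv/D_iv) = (645.063/50)/(624.14/25) = 12.90126/24.9656 = 0.5168

F = 0.52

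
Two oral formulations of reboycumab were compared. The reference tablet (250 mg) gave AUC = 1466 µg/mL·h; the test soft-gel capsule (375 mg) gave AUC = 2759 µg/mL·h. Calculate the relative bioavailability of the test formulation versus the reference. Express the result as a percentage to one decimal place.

F_rel = 125.5%

F_rel = (AUC_test/D_test) / (AUC_ref/D_ref)
      = (2759/375) / (1466/250)
      = 7.35733 / 5.864 = 1.2547 = 125.47%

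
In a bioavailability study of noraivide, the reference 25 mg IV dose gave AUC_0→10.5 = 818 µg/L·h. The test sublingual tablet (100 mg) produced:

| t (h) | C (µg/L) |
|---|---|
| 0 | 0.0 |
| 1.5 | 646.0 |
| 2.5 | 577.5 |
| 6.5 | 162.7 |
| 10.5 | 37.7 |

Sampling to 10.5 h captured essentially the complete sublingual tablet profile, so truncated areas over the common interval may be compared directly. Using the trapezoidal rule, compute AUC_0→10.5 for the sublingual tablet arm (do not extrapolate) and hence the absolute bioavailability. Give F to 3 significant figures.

Trapezoidal AUC_0→10.5 (sublingual tablet):
  [0→1.5]: (0.0+646.0)/2 × 1.5 = 484.5
  [1.5→2.5]: (646.0+577.5)/2 × 1 = 611.75
  [2.5→6.5]: (577.5+162.7)/2 × 4 = 1480.4
  [6.5→10.5]: (162.7+37.7)/2 × 4 = 400.8
  Sum = 2977.45 µg/L·h
F = (AUC_ev/D_ev)/(AUC_iv/D_iv) = (2977.45/100)/(818/25) = 29.7745/32.72 = 0.9100

F = 0.910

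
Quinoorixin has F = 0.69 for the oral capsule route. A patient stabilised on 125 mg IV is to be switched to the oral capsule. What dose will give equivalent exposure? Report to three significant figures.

D_oral = 181 mg

For equal systemic exposure: F × D_ev = D_iv
D_ev = D_iv / F = 125 / 0.69 = 181.159 mg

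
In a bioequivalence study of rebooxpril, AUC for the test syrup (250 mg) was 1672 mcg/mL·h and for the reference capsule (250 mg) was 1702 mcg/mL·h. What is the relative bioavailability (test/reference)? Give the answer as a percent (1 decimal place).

F_rel = 98.2%

F_rel = (AUC_test/D_test) / (AUC_ref/D_ref)
      = (1672/250) / (1702/250)
      = 6.688 / 6.808 = 0.9824 = 98.24%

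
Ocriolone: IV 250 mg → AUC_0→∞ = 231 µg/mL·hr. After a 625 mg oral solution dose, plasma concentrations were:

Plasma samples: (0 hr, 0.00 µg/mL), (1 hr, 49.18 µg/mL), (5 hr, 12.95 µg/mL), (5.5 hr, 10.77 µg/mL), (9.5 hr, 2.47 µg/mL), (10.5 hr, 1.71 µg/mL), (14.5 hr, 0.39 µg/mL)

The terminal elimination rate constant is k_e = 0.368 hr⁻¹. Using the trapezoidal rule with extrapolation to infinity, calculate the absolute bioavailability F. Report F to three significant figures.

Trapezoidal AUC_0→14.5 (oral solution):
  [0→1]: (0.00+49.18)/2 × 1 = 24.59
  [1→5]: (49.18+12.95)/2 × 4 = 124.26
  [5→5.5]: (12.95+10.77)/2 × 0.5 = 5.93
  [5.5→9.5]: (10.77+2.47)/2 × 4 = 26.48
  [9.5→10.5]: (2.47+1.71)/2 × 1 = 2.09
  [10.5→14.5]: (1.71+0.39)/2 × 4 = 4.2
  Sum = 187.55 µg/mL·hr
Tail: C_last/k_e = 0.39/0.368 = 1.060
AUC_0→∞ (oral solution) = 187.55 + 1.060 = 188.61 µg/mL·hr
F = (AUC_ev/D_ev)/(AUC_iv/D_iv) = (188.61/625)/(231/250) = 0.301776/0.924 = 0.3266

F = 0.327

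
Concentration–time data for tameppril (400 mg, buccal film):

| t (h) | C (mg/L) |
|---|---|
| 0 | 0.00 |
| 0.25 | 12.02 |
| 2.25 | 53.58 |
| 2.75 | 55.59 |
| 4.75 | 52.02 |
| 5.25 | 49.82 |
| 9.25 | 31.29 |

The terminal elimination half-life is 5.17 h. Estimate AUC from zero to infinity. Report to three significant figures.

AUC = 623 mg/L·h

Trapezoidal AUC_0→9.25:
  [0→0.25]: (0.00+12.02)/2 × 0.25 = 1.5025
  [0.25→2.25]: (12.02+53.58)/2 × 2 = 65.6
  [2.25→2.75]: (53.58+55.59)/2 × 0.5 = 27.2925
  [2.75→4.75]: (55.59+52.02)/2 × 2 = 107.61
  [4.75→5.25]: (52.02+49.82)/2 × 0.5 = 25.46
  [5.25→9.25]: (49.82+31.29)/2 × 4 = 162.22
  Sum = 389.685 mg/L·h
k_e = ln2 / t½ = 0.693147 / 5.17 = 0.1341 h^-1
Extrapolated tail: C_last / k_e = 31.29 / 0.1341 = 233.333
AUC_0→∞ = 389.685 + 233.333 = 623.018 mg/L·h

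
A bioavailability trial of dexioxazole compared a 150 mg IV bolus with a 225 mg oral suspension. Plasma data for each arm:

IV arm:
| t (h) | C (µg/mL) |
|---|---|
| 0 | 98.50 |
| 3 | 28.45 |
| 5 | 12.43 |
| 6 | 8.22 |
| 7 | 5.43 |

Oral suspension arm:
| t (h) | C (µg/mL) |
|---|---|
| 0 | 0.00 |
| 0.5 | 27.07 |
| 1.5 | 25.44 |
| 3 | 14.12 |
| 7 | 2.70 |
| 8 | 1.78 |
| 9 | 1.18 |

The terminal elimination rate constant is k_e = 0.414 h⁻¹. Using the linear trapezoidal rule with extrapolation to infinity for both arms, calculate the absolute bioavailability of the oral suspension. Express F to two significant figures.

Trapezoidal AUC_0→7 (IV):
  [0→3]: (98.50+28.45)/2 × 3 = 190.425
  [3→5]: (28.45+12.43)/2 × 2 = 40.88
  [5→6]: (12.43+8.22)/2 × 1 = 10.325
  [6→7]: (8.22+5.43)/2 × 1 = 6.825
  Sum = 248.455 µg/mL·h
IV tail: 5.43/0.414 = 13.116; AUC_iv,0→∞ = 248.455 + 13.116 = 261.571 µg/mL·h
Trapezoidal AUC_0→9 (oral suspension):
  [0→0.5]: (0.00+27.07)/2 × 0.5 = 6.7675
  [0.5→1.5]: (27.07+25.44)/2 × 1 = 26.255
  [1.5→3]: (25.44+14.12)/2 × 1.5 = 29.67
  [3→7]: (14.12+2.70)/2 × 4 = 33.64
  [7→8]: (2.70+1.78)/2 × 1 = 2.24
  [8→9]: (1.78+1.18)/2 × 1 = 1.48
  Sum = 100.0525 µg/mL·h
oral suspension tail: 1.18/0.414 = 2.850; AUC_ev,0→∞ = 100.0525 + 2.850 = 102.9025 µg/mL·h
F = (AUC_ev/D_ev)/(AUC_iv/D_iv) = (102.9025/225)/(261.571/150) = 0.457344/1.74381 = 0.2623

F = 0.26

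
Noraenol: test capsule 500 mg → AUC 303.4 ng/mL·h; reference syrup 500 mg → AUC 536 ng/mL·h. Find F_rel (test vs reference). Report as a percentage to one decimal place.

F_rel = (AUC_test/D_test) / (AUC_ref/D_ref)
      = (303.4/500) / (536/500)
      = 0.6068 / 1.072 = 0.5660 = 56.60%

F_rel = 56.6%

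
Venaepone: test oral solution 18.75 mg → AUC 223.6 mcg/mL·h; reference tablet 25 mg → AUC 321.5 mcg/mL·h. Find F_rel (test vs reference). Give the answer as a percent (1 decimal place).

F_rel = 92.7%

F_rel = (AUC_test/D_test) / (AUC_ref/D_ref)
      = (223.6/18.75) / (321.5/25)
      = 11.9253 / 12.86 = 0.9273 = 92.73%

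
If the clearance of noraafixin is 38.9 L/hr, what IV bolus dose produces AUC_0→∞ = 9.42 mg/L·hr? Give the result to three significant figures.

Dose_iv = CL × AUC_0→∞
     = 38.9 × 9.42 = 366.438 mg

Dose = 366 mg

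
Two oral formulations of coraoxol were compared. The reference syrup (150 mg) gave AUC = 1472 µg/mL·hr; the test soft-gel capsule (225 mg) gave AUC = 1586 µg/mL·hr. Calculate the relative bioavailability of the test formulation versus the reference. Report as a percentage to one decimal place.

F_rel = (AUC_test/D_test) / (AUC_ref/D_ref)
      = (1586/225) / (1472/150)
      = 7.04889 / 9.81333 = 0.7183 = 71.83%

F_rel = 71.8%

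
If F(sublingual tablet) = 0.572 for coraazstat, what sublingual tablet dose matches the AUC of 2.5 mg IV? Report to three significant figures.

D_sublingual = 4.37 mg

For equal systemic exposure: F × D_ev = D_iv
D_ev = D_iv / F = 2.5 / 0.572 = 4.37063 mg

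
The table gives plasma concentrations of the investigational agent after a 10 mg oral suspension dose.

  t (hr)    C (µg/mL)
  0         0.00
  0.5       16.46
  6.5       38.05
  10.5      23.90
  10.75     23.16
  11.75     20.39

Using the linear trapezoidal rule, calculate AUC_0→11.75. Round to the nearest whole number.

Trapezoidal AUC_0→11.75:
  [0→0.5]: (0.00+16.46)/2 × 0.5 = 4.115
  [0.5→6.5]: (16.46+38.05)/2 × 6 = 163.53
  [6.5→10.5]: (38.05+23.90)/2 × 4 = 123.9
  [10.5→10.75]: (23.90+23.16)/2 × 0.25 = 5.8825
  [10.75→11.75]: (23.16+20.39)/2 × 1 = 21.775
  Sum = 319.2025 µg/mL·hr

AUC = 319 µg/mL·hr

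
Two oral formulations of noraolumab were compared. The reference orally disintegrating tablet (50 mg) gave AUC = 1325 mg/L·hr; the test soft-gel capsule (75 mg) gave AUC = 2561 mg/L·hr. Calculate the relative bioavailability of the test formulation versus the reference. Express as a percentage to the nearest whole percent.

F_rel = 129%

F_rel = (AUC_test/D_test) / (AUC_ref/D_ref)
      = (2561/75) / (1325/50)
      = 34.1467 / 26.5 = 1.2886 = 128.86%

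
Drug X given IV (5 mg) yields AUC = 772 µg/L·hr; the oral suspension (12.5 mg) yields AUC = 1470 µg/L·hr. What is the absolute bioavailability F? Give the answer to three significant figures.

F = (AUC_ev / D_ev) / (AUC_iv / D_iv)
  = (1470/12.5) / (772/5)
  = 117.6 / 154.4 = 0.7617

F = 0.762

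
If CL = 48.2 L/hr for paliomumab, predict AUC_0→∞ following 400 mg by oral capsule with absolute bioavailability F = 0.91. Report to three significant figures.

AUC = 7.55 mg/L·hr

AUC_0→∞ = F × Dose / CL
        = 0.91 × 400 / 48.2 = 7.55187 mg/L·hr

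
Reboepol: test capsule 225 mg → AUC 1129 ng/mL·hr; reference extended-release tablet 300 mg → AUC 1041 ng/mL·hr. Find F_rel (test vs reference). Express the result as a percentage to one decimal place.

F_rel = 144.6%

F_rel = (AUC_test/D_test) / (AUC_ref/D_ref)
      = (1129/225) / (1041/300)
      = 5.01778 / 3.47 = 1.4460 = 144.60%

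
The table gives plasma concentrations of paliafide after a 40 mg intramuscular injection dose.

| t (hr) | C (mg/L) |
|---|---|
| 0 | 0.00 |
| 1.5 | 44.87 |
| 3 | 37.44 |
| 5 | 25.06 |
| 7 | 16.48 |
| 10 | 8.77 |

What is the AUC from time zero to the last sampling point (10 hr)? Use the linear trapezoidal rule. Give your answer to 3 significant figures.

AUC = 237 mg/L·hr

Trapezoidal AUC_0→10:
  [0→1.5]: (0.00+44.87)/2 × 1.5 = 33.6525
  [1.5→3]: (44.87+37.44)/2 × 1.5 = 61.7325
  [3→5]: (37.44+25.06)/2 × 2 = 62.5
  [5→7]: (25.06+16.48)/2 × 2 = 41.54
  [7→10]: (16.48+8.77)/2 × 3 = 37.875
  Sum = 237.3 mg/L·hr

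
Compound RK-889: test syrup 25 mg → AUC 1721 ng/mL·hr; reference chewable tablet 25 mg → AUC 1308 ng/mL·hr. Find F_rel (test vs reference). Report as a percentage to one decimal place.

F_rel = 131.6%

F_rel = (AUC_test/D_test) / (AUC_ref/D_ref)
      = (1721/25) / (1308/25)
      = 68.84 / 52.32 = 1.3157 = 131.57%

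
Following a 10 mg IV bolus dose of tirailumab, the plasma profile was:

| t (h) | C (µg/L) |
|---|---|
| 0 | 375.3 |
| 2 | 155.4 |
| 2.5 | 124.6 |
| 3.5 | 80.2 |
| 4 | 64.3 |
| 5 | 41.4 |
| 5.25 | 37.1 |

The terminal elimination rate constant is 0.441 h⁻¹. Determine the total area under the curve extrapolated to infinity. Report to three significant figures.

AUC = 886 µg/L·h

Trapezoidal AUC_0→5.25:
  [0→2]: (375.3+155.4)/2 × 2 = 530.7
  [2→2.5]: (155.4+124.6)/2 × 0.5 = 70.0
  [2.5→3.5]: (124.6+80.2)/2 × 1 = 102.4
  [3.5→4]: (80.2+64.3)/2 × 0.5 = 36.125
  [4→5]: (64.3+41.4)/2 × 1 = 52.85
  [5→5.25]: (41.4+37.1)/2 × 0.25 = 9.8125
  Sum = 801.8875 µg/L·h
Extrapolated tail: C_last / k_e = 37.1 / 0.441 = 84.127
AUC_0→∞ = 801.8875 + 84.127 = 886.0145 µg/L·h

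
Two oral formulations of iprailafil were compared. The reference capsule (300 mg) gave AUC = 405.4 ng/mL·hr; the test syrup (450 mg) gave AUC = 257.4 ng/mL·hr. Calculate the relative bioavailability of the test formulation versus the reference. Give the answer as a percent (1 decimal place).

F_rel = 42.3%

F_rel = (AUC_test/D_test) / (AUC_ref/D_ref)
      = (257.4/450) / (405.4/300)
      = 0.572 / 1.35133 = 0.4233 = 42.33%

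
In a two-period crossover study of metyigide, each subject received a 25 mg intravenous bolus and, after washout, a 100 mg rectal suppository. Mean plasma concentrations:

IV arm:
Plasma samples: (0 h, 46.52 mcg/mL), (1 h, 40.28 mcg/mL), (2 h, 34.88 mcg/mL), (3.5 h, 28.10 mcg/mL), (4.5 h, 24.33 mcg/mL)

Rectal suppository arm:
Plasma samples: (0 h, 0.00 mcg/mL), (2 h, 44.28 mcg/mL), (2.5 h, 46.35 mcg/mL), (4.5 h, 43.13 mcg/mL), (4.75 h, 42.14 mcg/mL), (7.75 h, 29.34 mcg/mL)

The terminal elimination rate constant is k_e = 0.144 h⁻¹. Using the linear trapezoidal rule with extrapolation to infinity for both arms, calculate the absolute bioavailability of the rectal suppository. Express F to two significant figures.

Trapezoidal AUC_0→4.5 (IV):
  [0→1]: (46.52+40.28)/2 × 1 = 43.4
  [1→2]: (40.28+34.88)/2 × 1 = 37.58
  [2→3.5]: (34.88+28.10)/2 × 1.5 = 47.235
  [3.5→4.5]: (28.10+24.33)/2 × 1 = 26.215
  Sum = 154.43 mcg/mL·h
IV tail: 24.33/0.144 = 168.958; AUC_iv,0→∞ = 154.43 + 168.958 = 323.388 mcg/mL·h
Trapezoidal AUC_0→7.75 (rectal suppository):
  [0→2]: (0.00+44.28)/2 × 2 = 44.28
  [2→2.5]: (44.28+46.35)/2 × 0.5 = 22.6575
  [2.5→4.5]: (46.35+43.13)/2 × 2 = 89.48
  [4.5→4.75]: (43.13+42.14)/2 × 0.25 = 10.65875
  [4.75→7.75]: (42.14+29.34)/2 × 3 = 107.22
  Sum = 274.29625 mcg/mL·h
rectal suppository tail: 29.34/0.144 = 203.750; AUC_ev,0→∞ = 274.29625 + 203.750 = 478.04625 mcg/mL·h
F = (AUC_ev/D_ev)/(AUC_iv/D_iv) = (478.04625/100)/(323.388/25) = 4.7804625/12.93552 = 0.3696

F = 0.37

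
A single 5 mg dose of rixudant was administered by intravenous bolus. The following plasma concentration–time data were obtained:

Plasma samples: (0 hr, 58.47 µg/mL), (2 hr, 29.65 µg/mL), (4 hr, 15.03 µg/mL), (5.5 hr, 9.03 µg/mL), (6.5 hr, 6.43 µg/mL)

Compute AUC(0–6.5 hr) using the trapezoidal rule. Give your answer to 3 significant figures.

Trapezoidal AUC_0→6.5:
  [0→2]: (58.47+29.65)/2 × 2 = 88.12
  [2→4]: (29.65+15.03)/2 × 2 = 44.68
  [4→5.5]: (15.03+9.03)/2 × 1.5 = 18.045
  [5.5→6.5]: (9.03+6.43)/2 × 1 = 7.73
  Sum = 158.575 µg/mL·hr

AUC = 159 µg/mL·hr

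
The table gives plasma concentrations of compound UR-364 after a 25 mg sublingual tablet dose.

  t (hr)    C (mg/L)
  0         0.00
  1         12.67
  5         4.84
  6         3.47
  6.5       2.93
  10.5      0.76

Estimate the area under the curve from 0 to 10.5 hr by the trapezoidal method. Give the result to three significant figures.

AUC = 54.5 mg/L·hr

Trapezoidal AUC_0→10.5:
  [0→1]: (0.00+12.67)/2 × 1 = 6.335
  [1→5]: (12.67+4.84)/2 × 4 = 35.02
  [5→6]: (4.84+3.47)/2 × 1 = 4.155
  [6→6.5]: (3.47+2.93)/2 × 0.5 = 1.6
  [6.5→10.5]: (2.93+0.76)/2 × 4 = 7.38
  Sum = 54.49 mg/L·hr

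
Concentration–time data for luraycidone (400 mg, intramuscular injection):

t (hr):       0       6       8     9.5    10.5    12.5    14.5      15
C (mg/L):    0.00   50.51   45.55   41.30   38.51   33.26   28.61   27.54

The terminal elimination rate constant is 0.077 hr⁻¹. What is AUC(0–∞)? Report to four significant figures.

Trapezoidal AUC_0→15:
  [0→6]: (0.00+50.51)/2 × 6 = 151.53
  [6→8]: (50.51+45.55)/2 × 2 = 96.06
  [8→9.5]: (45.55+41.30)/2 × 1.5 = 65.1375
  [9.5→10.5]: (41.30+38.51)/2 × 1 = 39.905
  [10.5→12.5]: (38.51+33.26)/2 × 2 = 71.77
  [12.5→14.5]: (33.26+28.61)/2 × 2 = 61.87
  [14.5→15]: (28.61+27.54)/2 × 0.5 = 14.0375
  Sum = 500.31 mg/L·hr
Extrapolated tail: C_last / k_e = 27.54 / 0.077 = 357.662
AUC_0→∞ = 500.31 + 357.662 = 857.972 mg/L·hr

AUC = 858.0 mg/L·hr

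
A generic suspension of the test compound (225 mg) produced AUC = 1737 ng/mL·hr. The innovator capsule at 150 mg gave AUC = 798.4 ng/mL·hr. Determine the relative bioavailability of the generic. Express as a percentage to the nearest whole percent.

F_rel = (AUC_test/D_test) / (AUC_ref/D_ref)
      = (1737/225) / (798.4/150)
      = 7.72 / 5.32267 = 1.4504 = 145.04%

F_rel = 145%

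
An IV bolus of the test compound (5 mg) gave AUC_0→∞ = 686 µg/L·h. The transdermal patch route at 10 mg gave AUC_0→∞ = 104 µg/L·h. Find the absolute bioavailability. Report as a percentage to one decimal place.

F = (AUC_ev / D_ev) / (AUC_iv / D_iv)
  = (104/10) / (686/5)
  = 10.4 / 137.2 = 0.0758
  = 7.58%

F = 7.6%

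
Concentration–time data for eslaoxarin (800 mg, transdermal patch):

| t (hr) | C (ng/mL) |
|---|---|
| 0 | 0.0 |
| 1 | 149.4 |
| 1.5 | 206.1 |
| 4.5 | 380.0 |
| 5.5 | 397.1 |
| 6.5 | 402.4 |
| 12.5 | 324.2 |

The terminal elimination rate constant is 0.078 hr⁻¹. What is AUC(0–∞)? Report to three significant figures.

Trapezoidal AUC_0→12.5:
  [0→1]: (0.0+149.4)/2 × 1 = 74.7
  [1→1.5]: (149.4+206.1)/2 × 0.5 = 88.875
  [1.5→4.5]: (206.1+380.0)/2 × 3 = 879.15
  [4.5→5.5]: (380.0+397.1)/2 × 1 = 388.55
  [5.5→6.5]: (397.1+402.4)/2 × 1 = 399.75
  [6.5→12.5]: (402.4+324.2)/2 × 6 = 2179.8
  Sum = 4010.825 ng/mL·hr
Extrapolated tail: C_last / k_e = 324.2 / 0.078 = 4156.410
AUC_0→∞ = 4010.825 + 4156.410 = 8167.235 ng/mL·hr

AUC = 8170 ng/mL·hr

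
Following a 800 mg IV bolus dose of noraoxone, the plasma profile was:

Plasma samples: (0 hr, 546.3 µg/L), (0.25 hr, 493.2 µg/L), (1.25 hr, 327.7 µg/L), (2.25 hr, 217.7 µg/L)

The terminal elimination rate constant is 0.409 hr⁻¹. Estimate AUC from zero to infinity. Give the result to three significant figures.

Trapezoidal AUC_0→2.25:
  [0→0.25]: (546.3+493.2)/2 × 0.25 = 129.9375
  [0.25→1.25]: (493.2+327.7)/2 × 1 = 410.45
  [1.25→2.25]: (327.7+217.7)/2 × 1 = 272.7
  Sum = 813.0875 µg/L·hr
Extrapolated tail: C_last / k_e = 217.7 / 0.409 = 532.274
AUC_0→∞ = 813.0875 + 532.274 = 1345.3615 µg/L·hr

AUC = 1350 µg/L·hr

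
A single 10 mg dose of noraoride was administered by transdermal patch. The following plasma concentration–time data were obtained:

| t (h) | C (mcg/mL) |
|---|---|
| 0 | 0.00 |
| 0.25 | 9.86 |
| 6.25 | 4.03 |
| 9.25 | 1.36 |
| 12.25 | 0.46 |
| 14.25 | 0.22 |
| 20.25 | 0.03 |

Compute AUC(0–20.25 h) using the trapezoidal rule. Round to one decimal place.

Trapezoidal AUC_0→20.25:
  [0→0.25]: (0.00+9.86)/2 × 0.25 = 1.2325
  [0.25→6.25]: (9.86+4.03)/2 × 6 = 41.67
  [6.25→9.25]: (4.03+1.36)/2 × 3 = 8.085
  [9.25→12.25]: (1.36+0.46)/2 × 3 = 2.73
  [12.25→14.25]: (0.46+0.22)/2 × 2 = 0.68
  [14.25→20.25]: (0.22+0.03)/2 × 6 = 0.75
  Sum = 55.1475 mcg/mL·h

AUC = 55.1 mcg/mL·h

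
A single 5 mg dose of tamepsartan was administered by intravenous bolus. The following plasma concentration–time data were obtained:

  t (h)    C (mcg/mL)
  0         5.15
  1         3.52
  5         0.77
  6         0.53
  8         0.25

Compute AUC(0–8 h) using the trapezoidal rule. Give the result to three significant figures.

Trapezoidal AUC_0→8:
  [0→1]: (5.15+3.52)/2 × 1 = 4.335
  [1→5]: (3.52+0.77)/2 × 4 = 8.58
  [5→6]: (0.77+0.53)/2 × 1 = 0.65
  [6→8]: (0.53+0.25)/2 × 2 = 0.78
  Sum = 14.345 mcg/mL·h

AUC = 14.3 mcg/mL·h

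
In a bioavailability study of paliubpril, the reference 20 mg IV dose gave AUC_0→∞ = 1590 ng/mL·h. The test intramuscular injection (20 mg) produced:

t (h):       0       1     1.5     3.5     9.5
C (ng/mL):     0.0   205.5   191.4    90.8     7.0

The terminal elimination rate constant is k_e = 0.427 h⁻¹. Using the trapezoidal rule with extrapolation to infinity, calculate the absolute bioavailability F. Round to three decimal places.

F = 0.499

Trapezoidal AUC_0→9.5 (intramuscular injection):
  [0→1]: (0.0+205.5)/2 × 1 = 102.75
  [1→1.5]: (205.5+191.4)/2 × 0.5 = 99.225
  [1.5→3.5]: (191.4+90.8)/2 × 2 = 282.2
  [3.5→9.5]: (90.8+7.0)/2 × 6 = 293.4
  Sum = 777.575 ng/mL·h
Tail: C_last/k_e = 7.0/0.427 = 16.393
AUC_0→∞ (intramuscular injection) = 777.575 + 16.393 = 793.968 ng/mL·h
F = (AUC_ev/D_ev)/(AUC_iv/D_iv) = (793.968/20)/(1590/20) = 39.6984/79.5 = 0.4994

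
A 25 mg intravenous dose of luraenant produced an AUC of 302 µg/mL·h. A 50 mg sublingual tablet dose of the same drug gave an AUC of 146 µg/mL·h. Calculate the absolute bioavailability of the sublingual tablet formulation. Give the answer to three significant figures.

F = (AUC_ev / D_ev) / (AUC_iv / D_iv)
  = (146/50) / (302/25)
  = 2.92 / 12.08 = 0.2417

F = 0.242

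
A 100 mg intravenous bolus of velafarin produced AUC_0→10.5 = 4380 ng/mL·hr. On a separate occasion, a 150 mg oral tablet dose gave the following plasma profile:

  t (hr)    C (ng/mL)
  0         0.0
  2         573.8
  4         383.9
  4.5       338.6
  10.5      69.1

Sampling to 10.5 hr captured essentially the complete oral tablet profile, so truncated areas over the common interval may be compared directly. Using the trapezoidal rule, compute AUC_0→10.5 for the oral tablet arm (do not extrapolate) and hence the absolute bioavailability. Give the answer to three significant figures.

F = 0.447

Trapezoidal AUC_0→10.5 (oral tablet):
  [0→2]: (0.0+573.8)/2 × 2 = 573.8
  [2→4]: (573.8+383.9)/2 × 2 = 957.7
  [4→4.5]: (383.9+338.6)/2 × 0.5 = 180.625
  [4.5→10.5]: (338.6+69.1)/2 × 6 = 1223.1
  Sum = 2935.225 ng/mL·hr
F = (AUC_ev/D_ev)/(AUC_iv/D_iv) = (2935.225/150)/(4380/100) = 19.5682/43.8 = 0.4468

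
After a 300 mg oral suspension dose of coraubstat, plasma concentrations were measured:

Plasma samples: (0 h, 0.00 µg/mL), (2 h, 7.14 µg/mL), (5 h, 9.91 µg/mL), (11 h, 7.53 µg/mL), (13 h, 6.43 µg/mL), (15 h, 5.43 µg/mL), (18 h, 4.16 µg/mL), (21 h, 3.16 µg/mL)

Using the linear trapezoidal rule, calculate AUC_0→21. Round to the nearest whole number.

AUC = 136 µg/mL·h

Trapezoidal AUC_0→21:
  [0→2]: (0.00+7.14)/2 × 2 = 7.14
  [2→5]: (7.14+9.91)/2 × 3 = 25.575
  [5→11]: (9.91+7.53)/2 × 6 = 52.32
  [11→13]: (7.53+6.43)/2 × 2 = 13.96
  [13→15]: (6.43+5.43)/2 × 2 = 11.86
  [15→18]: (5.43+4.16)/2 × 3 = 14.385
  [18→21]: (4.16+3.16)/2 × 3 = 10.98
  Sum = 136.22 µg/mL·h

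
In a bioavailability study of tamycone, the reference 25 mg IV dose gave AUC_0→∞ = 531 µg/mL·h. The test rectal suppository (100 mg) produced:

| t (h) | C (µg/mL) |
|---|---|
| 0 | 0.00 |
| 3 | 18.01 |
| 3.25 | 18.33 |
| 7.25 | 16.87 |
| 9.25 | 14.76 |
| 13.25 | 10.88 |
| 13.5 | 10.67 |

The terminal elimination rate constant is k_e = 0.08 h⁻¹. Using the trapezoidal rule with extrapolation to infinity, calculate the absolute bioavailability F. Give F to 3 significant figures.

F = 0.151

Trapezoidal AUC_0→13.5 (rectal suppository):
  [0→3]: (0.00+18.01)/2 × 3 = 27.015
  [3→3.25]: (18.01+18.33)/2 × 0.25 = 4.5425
  [3.25→7.25]: (18.33+16.87)/2 × 4 = 70.4
  [7.25→9.25]: (16.87+14.76)/2 × 2 = 31.63
  [9.25→13.25]: (14.76+10.88)/2 × 4 = 51.28
  [13.25→13.5]: (10.88+10.67)/2 × 0.25 = 2.69375
  Sum = 187.56125 µg/mL·h
Tail: C_last/k_e = 10.67/0.08 = 133.375
AUC_0→∞ (rectal suppository) = 187.56125 + 133.375 = 320.93625 µg/mL·h
F = (AUC_ev/D_ev)/(AUC_iv/D_iv) = (320.93625/100)/(531/25) = 3.2093625/21.24 = 0.1511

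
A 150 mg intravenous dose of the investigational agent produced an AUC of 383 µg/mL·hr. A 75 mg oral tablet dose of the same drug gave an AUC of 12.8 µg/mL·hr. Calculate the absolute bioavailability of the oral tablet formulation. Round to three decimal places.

F = (AUC_ev / D_ev) / (AUC_iv / D_iv)
  = (12.8/75) / (383/150)
  = 0.170667 / 2.55333 = 0.0668

F = 0.067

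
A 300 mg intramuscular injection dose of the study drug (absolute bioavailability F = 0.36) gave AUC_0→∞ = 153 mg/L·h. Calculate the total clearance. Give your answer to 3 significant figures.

CL = 0.706 L/h

CL = F × Dose / AUC_0→∞
   = 0.36 × 300 / 153 = 0.705882 L/h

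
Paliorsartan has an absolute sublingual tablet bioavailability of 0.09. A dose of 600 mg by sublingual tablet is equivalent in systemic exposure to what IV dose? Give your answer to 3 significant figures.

D_iv = 54.0 mg

Systemic exposure from an extravascular dose = F × D_ev, so the equivalent IV dose is F × D_ev.
D_iv = F × D_ev = 0.09 × 600 = 54 mg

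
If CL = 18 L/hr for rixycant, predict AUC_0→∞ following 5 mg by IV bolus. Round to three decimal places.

AUC_0→∞ = Dose_iv / CL
        = 5 / 18 = 0.277778 mg/L·hr

AUC = 0.278 mg/L·hr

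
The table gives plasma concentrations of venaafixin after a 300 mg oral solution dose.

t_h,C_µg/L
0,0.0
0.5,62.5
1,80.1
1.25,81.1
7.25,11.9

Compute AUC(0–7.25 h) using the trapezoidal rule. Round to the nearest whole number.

AUC = 350 µg/L·h

Trapezoidal AUC_0→7.25:
  [0→0.5]: (0.0+62.5)/2 × 0.5 = 15.625
  [0.5→1]: (62.5+80.1)/2 × 0.5 = 35.65
  [1→1.25]: (80.1+81.1)/2 × 0.25 = 20.15
  [1.25→7.25]: (81.1+11.9)/2 × 6 = 279.0
  Sum = 350.425 µg/L·h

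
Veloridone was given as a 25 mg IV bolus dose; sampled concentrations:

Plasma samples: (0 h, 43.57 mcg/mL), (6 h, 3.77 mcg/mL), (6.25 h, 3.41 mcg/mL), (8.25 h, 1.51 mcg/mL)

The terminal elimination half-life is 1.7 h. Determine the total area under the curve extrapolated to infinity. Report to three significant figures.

Trapezoidal AUC_0→8.25:
  [0→6]: (43.57+3.77)/2 × 6 = 142.02
  [6→6.25]: (3.77+3.41)/2 × 0.25 = 0.8975
  [6.25→8.25]: (3.41+1.51)/2 × 2 = 4.92
  Sum = 147.8375 mcg/mL·h
k_e = ln2 / t½ = 0.693147 / 1.7 = 0.4077 h^-1
Extrapolated tail: C_last / k_e = 1.51 / 0.4077 = 3.704
AUC_0→∞ = 147.8375 + 3.704 = 151.5415 mcg/mL·h

AUC = 152 mcg/mL·h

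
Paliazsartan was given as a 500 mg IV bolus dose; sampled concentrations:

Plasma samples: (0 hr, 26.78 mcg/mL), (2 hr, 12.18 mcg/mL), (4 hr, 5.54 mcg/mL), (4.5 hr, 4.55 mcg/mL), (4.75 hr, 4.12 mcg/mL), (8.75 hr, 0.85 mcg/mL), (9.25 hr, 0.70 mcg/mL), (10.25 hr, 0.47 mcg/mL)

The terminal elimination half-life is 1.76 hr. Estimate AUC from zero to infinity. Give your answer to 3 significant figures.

AUC = 72.4 mcg/mL·hr

Trapezoidal AUC_0→10.25:
  [0→2]: (26.78+12.18)/2 × 2 = 38.96
  [2→4]: (12.18+5.54)/2 × 2 = 17.72
  [4→4.5]: (5.54+4.55)/2 × 0.5 = 2.5225
  [4.5→4.75]: (4.55+4.12)/2 × 0.25 = 1.08375
  [4.75→8.75]: (4.12+0.85)/2 × 4 = 9.94
  [8.75→9.25]: (0.85+0.70)/2 × 0.5 = 0.3875
  [9.25→10.25]: (0.70+0.47)/2 × 1 = 0.585
  Sum = 71.19875 mcg/mL·hr
k_e = ln2 / t½ = 0.693147 / 1.76 = 0.3938 hr^-1
Extrapolated tail: C_last / k_e = 0.47 / 0.3938 = 1.193
AUC_0→∞ = 71.19875 + 1.193 = 72.39175 mcg/mL·hr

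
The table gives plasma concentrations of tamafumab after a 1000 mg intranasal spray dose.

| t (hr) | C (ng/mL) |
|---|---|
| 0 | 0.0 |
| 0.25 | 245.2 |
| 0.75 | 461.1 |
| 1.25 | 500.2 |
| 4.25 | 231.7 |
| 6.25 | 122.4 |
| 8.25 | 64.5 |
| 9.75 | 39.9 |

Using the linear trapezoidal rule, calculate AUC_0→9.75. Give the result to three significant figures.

AUC = 2160 ng/mL·hr

Trapezoidal AUC_0→9.75:
  [0→0.25]: (0.0+245.2)/2 × 0.25 = 30.65
  [0.25→0.75]: (245.2+461.1)/2 × 0.5 = 176.575
  [0.75→1.25]: (461.1+500.2)/2 × 0.5 = 240.325
  [1.25→4.25]: (500.2+231.7)/2 × 3 = 1097.85
  [4.25→6.25]: (231.7+122.4)/2 × 2 = 354.1
  [6.25→8.25]: (122.4+64.5)/2 × 2 = 186.9
  [8.25→9.75]: (64.5+39.9)/2 × 1.5 = 78.3
  Sum = 2164.7 ng/mL·hr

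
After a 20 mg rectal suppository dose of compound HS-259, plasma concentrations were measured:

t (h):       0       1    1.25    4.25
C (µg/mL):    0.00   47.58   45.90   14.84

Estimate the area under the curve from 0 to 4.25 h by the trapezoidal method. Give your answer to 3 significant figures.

AUC = 127 µg/mL·h

Trapezoidal AUC_0→4.25:
  [0→1]: (0.00+47.58)/2 × 1 = 23.79
  [1→1.25]: (47.58+45.90)/2 × 0.25 = 11.685
  [1.25→4.25]: (45.90+14.84)/2 × 3 = 91.11
  Sum = 126.585 µg/mL·h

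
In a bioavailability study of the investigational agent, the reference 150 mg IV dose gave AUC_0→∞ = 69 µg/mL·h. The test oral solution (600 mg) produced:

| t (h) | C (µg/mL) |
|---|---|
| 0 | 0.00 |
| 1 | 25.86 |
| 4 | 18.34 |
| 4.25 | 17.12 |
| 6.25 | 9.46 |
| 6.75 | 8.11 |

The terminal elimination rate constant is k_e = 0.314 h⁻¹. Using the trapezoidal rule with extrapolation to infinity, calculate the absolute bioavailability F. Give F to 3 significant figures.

F = 0.509

Trapezoidal AUC_0→6.75 (oral solution):
  [0→1]: (0.00+25.86)/2 × 1 = 12.93
  [1→4]: (25.86+18.34)/2 × 3 = 66.3
  [4→4.25]: (18.34+17.12)/2 × 0.25 = 4.4325
  [4.25→6.25]: (17.12+9.46)/2 × 2 = 26.58
  [6.25→6.75]: (9.46+8.11)/2 × 0.5 = 4.3925
  Sum = 114.635 µg/mL·h
Tail: C_last/k_e = 8.11/0.314 = 25.828
AUC_0→∞ (oral solution) = 114.635 + 25.828 = 140.463 µg/mL·h
F = (AUC_ev/D_ev)/(AUC_iv/D_iv) = (140.463/600)/(69/150) = 0.234105/0.46 = 0.5089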